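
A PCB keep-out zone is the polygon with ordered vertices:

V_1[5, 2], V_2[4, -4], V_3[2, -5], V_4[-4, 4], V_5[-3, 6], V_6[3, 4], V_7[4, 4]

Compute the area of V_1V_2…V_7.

Σ = (-28) + (-12) + (-12) + (-12) + (-30) + (-4) + (-12) = -110
Area = |Σ|/2 = 55.

55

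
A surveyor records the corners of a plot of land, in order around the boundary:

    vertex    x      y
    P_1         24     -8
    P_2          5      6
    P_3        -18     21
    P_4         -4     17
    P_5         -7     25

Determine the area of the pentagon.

Apply the shoelace formula: 2A = Σ (x_i·y_{i+1} − x_{i+1}·y_i), indices taken mod 5.
P_1→P_2: (24)(6) − (5)(-8) = 184
P_2→P_3: (5)(21) − (-18)(6) = 213
P_3→P_4: (-18)(17) − (-4)(21) = -222
P_4→P_5: (-4)(25) − (-7)(17) = 19
P_5→P_1: (-7)(-8) − (24)(25) = -544
Σ = -350
Area = |Σ|/2 = 175.

175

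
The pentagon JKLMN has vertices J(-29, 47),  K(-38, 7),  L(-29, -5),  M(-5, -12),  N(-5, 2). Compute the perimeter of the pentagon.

|JK| = √((-9)² + (-40)²) = √1681 = 41
|KL| = √((9)² + (-12)²) = √225 = 15
|LM| = √((24)² + (-7)²) = √625 = 25
|MN| = √((0)² + (14)²) = √196 = 14
|NJ| = √((-24)² + (45)²) = √2601 = 51
Perimeter = 41 + 15 + 25 + 14 + 51 = 146.

146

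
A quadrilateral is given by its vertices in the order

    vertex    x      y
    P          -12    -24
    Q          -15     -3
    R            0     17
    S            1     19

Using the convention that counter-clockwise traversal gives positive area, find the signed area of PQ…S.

-196

Apply Gauss's area formula: 2A = Σ (x_i·y_{i+1} − x_{i+1}·y_i), indices taken mod 4.
Σ = (-324) + (-255) + (-17) + (204) = -392
Signed area = Σ/2 = -196 (negative ⇒ clockwise traversal).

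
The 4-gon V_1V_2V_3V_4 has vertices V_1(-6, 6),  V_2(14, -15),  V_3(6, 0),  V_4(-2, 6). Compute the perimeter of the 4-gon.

|V_1V_2| = √((20)² + (-21)²) = √841 = 29
|V_2V_3| = √((-8)² + (15)²) = √289 = 17
|V_3V_4| = √((-8)² + (6)²) = √100 = 10
|V_4V_1| = √((-4)² + (0)²) = √16 = 4
Perimeter = 29 + 17 + 10 + 4 = 60.

60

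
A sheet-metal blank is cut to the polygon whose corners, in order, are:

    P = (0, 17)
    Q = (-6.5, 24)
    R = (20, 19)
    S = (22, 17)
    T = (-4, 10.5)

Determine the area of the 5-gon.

Apply the surveyor's formula: 2A = Σ (x_i·y_{i+1} − x_{i+1}·y_i), indices taken mod 5.
Σ = (110.5) + (-603.5) + (-78) + (299) + (-68) = -340
Area = |Σ|/2 = 170.

170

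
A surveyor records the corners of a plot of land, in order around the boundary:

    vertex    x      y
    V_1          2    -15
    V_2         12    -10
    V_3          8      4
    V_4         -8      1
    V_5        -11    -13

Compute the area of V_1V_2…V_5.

Apply the shoelace (surveyor's) formula: 2A = Σ (x_i·y_{i+1} − x_{i+1}·y_i), indices taken mod 5.
Cross-terms: 160, 128, 40, 115, 191  ⇒  Σ = 634
Area = |Σ|/2 = 317.

317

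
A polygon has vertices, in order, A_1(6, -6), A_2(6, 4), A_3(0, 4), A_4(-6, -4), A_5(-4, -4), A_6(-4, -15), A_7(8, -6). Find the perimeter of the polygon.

56

|A_1A_2| = √((0)² + (10)²) = √100 = 10
|A_2A_3| = √((-6)² + (0)²) = √36 = 6
|A_3A_4| = √((-6)² + (-8)²) = √100 = 10
|A_4A_5| = √((2)² + (0)²) = √4 = 2
|A_5A_6| = √((0)² + (-11)²) = √121 = 11
|A_6A_7| = √((12)² + (9)²) = √225 = 15
|A_7A_1| = √((-2)² + (0)²) = √4 = 2
Perimeter = 10 + 6 + 10 + 2 + 11 + 15 + 2 = 56.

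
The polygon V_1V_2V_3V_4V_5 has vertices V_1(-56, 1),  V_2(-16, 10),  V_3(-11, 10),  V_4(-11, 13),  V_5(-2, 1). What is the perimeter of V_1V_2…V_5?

118

|V_1V_2| = √((40)² + (9)²) = √1681 = 41
|V_2V_3| = √((5)² + (0)²) = √25 = 5
|V_3V_4| = √((0)² + (3)²) = √9 = 3
|V_4V_5| = √((9)² + (-12)²) = √225 = 15
|V_5V_1| = √((-54)² + (0)²) = √2916 = 54
Perimeter = 41 + 5 + 3 + 15 + 54 = 118.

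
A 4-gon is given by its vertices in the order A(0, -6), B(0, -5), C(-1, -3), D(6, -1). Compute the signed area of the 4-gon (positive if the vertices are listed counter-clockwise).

Apply the surveyor's formula: 2A = Σ (x_i·y_{i+1} − x_{i+1}·y_i), indices taken mod 4.
Σ = (0) + (-5) + (19) + (-36) = -22
Signed area = Σ/2 = -11 (negative ⇒ clockwise traversal).

-11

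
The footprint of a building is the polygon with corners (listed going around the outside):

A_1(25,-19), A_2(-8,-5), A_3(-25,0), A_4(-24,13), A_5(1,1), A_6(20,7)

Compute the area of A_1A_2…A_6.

Apply the shoelace formula: 2A = Σ (x_i·y_{i+1} − x_{i+1}·y_i), indices taken mod 6.
Σ = (-277) + (-125) + (-325) + (-37) + (-13) + (-555) = -1332
Area = |Σ|/2 = 666.

666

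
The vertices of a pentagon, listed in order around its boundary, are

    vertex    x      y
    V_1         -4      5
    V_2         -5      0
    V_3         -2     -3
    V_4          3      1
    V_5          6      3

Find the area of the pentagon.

46

Σ = (25) + (15) + (7) + (3) + (42) = 92
Area = |Σ|/2 = 46.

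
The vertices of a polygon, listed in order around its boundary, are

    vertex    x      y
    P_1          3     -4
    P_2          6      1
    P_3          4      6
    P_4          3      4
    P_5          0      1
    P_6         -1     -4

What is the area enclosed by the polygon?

38.5

P_1→P_2: (3)(1) − (6)(-4) = 27
P_2→P_3: (6)(6) − (4)(1) = 32
P_3→P_4: (4)(4) − (3)(6) = -2
P_4→P_5: (3)(1) − (0)(4) = 3
P_5→P_6: (0)(-4) − (-1)(1) = 1
P_6→P_1: (-1)(-4) − (3)(-4) = 16
Σ = 77
Area = |Σ|/2 = 38.5.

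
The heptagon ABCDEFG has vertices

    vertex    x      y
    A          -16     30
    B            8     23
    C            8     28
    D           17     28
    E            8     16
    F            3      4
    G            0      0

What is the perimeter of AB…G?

|AB| = √((24)² + (-7)²) = √625 = 25
|BC| = √((0)² + (5)²) = √25 = 5
|CD| = √((9)² + (0)²) = √81 = 9
|DE| = √((-9)² + (-12)²) = √225 = 15
|EF| = √((-5)² + (-12)²) = √169 = 13
|FG| = √((-3)² + (-4)²) = √25 = 5
|GA| = √((-16)² + (30)²) = √1156 = 34
Perimeter = 25 + 5 + 9 + 15 + 13 + 5 + 34 = 106.

106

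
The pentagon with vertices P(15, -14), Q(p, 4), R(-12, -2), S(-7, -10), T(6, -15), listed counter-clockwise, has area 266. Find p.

1

The doubled signed area Σ (x_i y_{i+1} − x_{i+1} y_i) is linear in p.
With p=0 it equals 520; the coefficient of p is 12 (from the two edges through Q).
So 12·p + 520 = 2·266 = 532 ⇒ p = 1.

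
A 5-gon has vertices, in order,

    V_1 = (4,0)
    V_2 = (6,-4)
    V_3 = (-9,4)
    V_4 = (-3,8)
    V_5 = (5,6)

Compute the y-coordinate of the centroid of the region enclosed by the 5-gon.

Apply Gauss's area formula. First the cross-terms c_i = x_i·y_{i+1} − x_{i+1}·y_i:
  -16, -12, -60, -58, -24  ⇒  2A = -170, A = -85.
Then Σ (y_i + y_{i+1})·c_i = -1612, so ȳ = -1612 / (6·(-85)) = 806/255.

806/255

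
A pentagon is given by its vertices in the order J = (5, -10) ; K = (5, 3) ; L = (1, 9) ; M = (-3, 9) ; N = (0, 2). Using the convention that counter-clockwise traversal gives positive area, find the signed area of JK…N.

Apply the surveyor's formula: 2A = Σ (x_i·y_{i+1} − x_{i+1}·y_i), indices taken mod 5.
Σ = (65) + (42) + (36) + (-6) + (-10) = 127
Signed area = Σ/2 = 63.5 (positive ⇒ counter-clockwise traversal).

63.5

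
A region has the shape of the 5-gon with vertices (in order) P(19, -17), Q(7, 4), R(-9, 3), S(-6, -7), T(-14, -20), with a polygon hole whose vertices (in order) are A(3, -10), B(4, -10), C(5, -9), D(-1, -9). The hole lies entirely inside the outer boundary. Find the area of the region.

483

Outer boundary:
Apply the surveyor's formula: 2A = Σ (x_i·y_{i+1} − x_{i+1}·y_i), indices taken mod 5.
Σ = (195) + (57) + (81) + (22) + (618) = 973
Area = |Σ|/2 = 486.5.
Hole:
Apply the shoelace (surveyor's) formula: 2A = Σ (x_i·y_{i+1} − x_{i+1}·y_i), indices taken mod 4.
Σ = (10) + (14) + (-54) + (37) = 7
Area = |Σ|/2 = 3.5.
Net area = 486.5 − 3.5 = 483.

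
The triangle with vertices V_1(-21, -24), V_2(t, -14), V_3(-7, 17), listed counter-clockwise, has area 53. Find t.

Write out the shoelace sum; only the two edges meeting at V_2 involve t:
2·Area = [((-21)·(-14) − t·(-24)) + (t·17 − (-7)·(-14))] + 525
       = 41·t + 721 = 106
⇒ t = -15.

-15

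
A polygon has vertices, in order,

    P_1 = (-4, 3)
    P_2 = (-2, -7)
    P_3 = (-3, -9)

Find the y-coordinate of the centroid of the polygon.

-13/3

Apply Gauss's area formula. First the cross-terms c_i = x_i·y_{i+1} − x_{i+1}·y_i:
  34, -3, -45  ⇒  2A = -14, A = -7.
Then Σ (y_i + y_{i+1})·c_i = 182, so ȳ = 182 / (6·(-7)) = -13/3.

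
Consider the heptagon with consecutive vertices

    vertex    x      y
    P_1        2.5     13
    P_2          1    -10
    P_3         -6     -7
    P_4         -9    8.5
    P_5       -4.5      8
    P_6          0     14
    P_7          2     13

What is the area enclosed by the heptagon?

175.125

Apply the shoelace (surveyor's) formula: 2A = Σ (x_i·y_{i+1} − x_{i+1}·y_i), indices taken mod 7.
Cross-terms: -38, -67, -114, -33.75, -63, -28, -6.5  ⇒  Σ = -350.25
Area = |Σ|/2 = 175.125.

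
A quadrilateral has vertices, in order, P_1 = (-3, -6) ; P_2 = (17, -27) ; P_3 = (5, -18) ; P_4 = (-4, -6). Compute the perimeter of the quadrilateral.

|P_1P_2| = √((20)² + (-21)²) = √841 = 29
|P_2P_3| = √((-12)² + (9)²) = √225 = 15
|P_3P_4| = √((-9)² + (12)²) = √225 = 15
|P_4P_1| = √((1)² + (0)²) = √1 = 1
Perimeter = 29 + 15 + 15 + 1 = 60.

60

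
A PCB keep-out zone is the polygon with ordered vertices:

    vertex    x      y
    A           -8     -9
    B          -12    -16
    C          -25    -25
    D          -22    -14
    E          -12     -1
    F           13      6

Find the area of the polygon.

277

Apply the shoelace (surveyor's) formula: 2A = Σ (x_i·y_{i+1} − x_{i+1}·y_i), indices taken mod 6.
Cross-terms: 20, -100, -200, -146, -59, -69  ⇒  Σ = -554
Area = |Σ|/2 = 277.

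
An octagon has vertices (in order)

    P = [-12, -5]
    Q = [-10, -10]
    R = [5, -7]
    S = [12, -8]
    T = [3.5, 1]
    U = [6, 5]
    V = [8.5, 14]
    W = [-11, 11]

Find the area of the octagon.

Cross-terms: 70, 120, 44, 40, 11.5, 41.5, 247.5, 187  ⇒  Σ = 761.5
Area = |Σ|/2 = 380.75.

380.75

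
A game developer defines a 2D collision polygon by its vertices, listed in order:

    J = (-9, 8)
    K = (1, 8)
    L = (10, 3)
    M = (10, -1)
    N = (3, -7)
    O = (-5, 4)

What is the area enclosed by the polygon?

145.5

Σ = (-80) + (-77) + (-40) + (-67) + (-23) + (-4) = -291
Area = |Σ|/2 = 145.5.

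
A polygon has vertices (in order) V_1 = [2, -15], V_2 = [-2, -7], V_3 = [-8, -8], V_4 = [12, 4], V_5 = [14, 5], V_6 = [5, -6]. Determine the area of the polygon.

Apply the shoelace formula: 2A = Σ (x_i·y_{i+1} − x_{i+1}·y_i), indices taken mod 6.
Σ = (-44) + (-40) + (64) + (4) + (-109) + (-63) = -188
Area = |Σ|/2 = 94.

94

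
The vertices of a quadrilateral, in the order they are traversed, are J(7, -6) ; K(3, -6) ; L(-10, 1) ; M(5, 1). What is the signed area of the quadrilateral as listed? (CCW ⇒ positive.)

Apply Gauss's area formula: 2A = Σ (x_i·y_{i+1} − x_{i+1}·y_i), indices taken mod 4.
Σ = (-24) + (-57) + (-15) + (-37) = -133
Signed area = Σ/2 = -66.5 (negative ⇒ clockwise traversal).

-66.5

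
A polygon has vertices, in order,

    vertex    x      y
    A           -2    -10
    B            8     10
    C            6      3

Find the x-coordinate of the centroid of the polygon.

4

Apply the surveyor's formula. First the cross-terms c_i = x_i·y_{i+1} − x_{i+1}·y_i:
  60, -36, -54  ⇒  2A = -30, A = -15.
Then Σ (x_i + x_{i+1})·c_i = -360, so x̄ = -360 / (6·(-15)) = 4.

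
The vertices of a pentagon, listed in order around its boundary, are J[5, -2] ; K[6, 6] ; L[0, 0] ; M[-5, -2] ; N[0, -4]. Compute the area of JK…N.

Apply the shoelace formula: 2A = Σ (x_i·y_{i+1} − x_{i+1}·y_i), indices taken mod 5.
Cross-terms: 42, 0, 0, 20, 20  ⇒  Σ = 82
Area = |Σ|/2 = 41.

41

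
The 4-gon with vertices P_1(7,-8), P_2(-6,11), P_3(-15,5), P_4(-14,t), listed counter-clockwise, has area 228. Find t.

-5

Write out the shoelace sum; only the two edges meeting at P_4 involve t:
2·Area = [((-15)·t − (-14)·5) + ((-14)·(-8) − 7·t)] + 164
       = -22·t + 346 = 456
⇒ t = -5.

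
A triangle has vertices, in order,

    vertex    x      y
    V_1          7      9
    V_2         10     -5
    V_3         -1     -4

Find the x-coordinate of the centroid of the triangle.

Apply the surveyor's formula. First the cross-terms c_i = x_i·y_{i+1} − x_{i+1}·y_i:
  -125, -45, 19  ⇒  2A = -151, A = -75.5.
Then Σ (x_i + x_{i+1})·c_i = -2416, so x̄ = -2416 / (6·(-75.5)) = 16/3.

16/3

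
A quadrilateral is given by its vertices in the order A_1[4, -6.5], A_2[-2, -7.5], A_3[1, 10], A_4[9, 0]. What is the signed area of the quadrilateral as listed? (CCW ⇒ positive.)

Apply the shoelace formula: 2A = Σ (x_i·y_{i+1} − x_{i+1}·y_i), indices taken mod 4.
A_1→A_2: (4)(-7.5) − (-2)(-6.5) = -43
A_2→A_3: (-2)(10) − (1)(-7.5) = -12.5
A_3→A_4: (1)(0) − (9)(10) = -90
A_4→A_1: (9)(-6.5) − (4)(0) = -58.5
Σ = -204
Signed area = Σ/2 = -102 (negative ⇒ clockwise traversal).

-102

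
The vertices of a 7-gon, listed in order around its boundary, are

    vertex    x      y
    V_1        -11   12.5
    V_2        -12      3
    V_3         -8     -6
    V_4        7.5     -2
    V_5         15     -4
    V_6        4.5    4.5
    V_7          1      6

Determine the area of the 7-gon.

Apply the surveyor's formula: 2A = Σ (x_i·y_{i+1} − x_{i+1}·y_i), indices taken mod 7.
Σ = (117) + (96) + (61) + (0) + (85.5) + (22.5) + (78.5) = 460.5
Area = |Σ|/2 = 230.25.

230.25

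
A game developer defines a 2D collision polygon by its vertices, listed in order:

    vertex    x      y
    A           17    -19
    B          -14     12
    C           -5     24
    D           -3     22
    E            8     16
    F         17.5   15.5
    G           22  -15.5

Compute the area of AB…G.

761.375

A→B: (17)(12) − (-14)(-19) = -62
B→C: (-14)(24) − (-5)(12) = -276
C→D: (-5)(22) − (-3)(24) = -38
D→E: (-3)(16) − (8)(22) = -224
E→F: (8)(15.5) − (17.5)(16) = -156
F→G: (17.5)(-15.5) − (22)(15.5) = -612.25
G→A: (22)(-19) − (17)(-15.5) = -154.5
Σ = -1522.75
Area = |Σ|/2 = 761.375.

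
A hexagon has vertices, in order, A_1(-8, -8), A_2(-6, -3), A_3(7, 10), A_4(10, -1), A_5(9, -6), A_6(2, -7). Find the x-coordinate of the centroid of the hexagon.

Apply the shoelace (surveyor's) formula. First the cross-terms c_i = x_i·y_{i+1} − x_{i+1}·y_i:
  -24, -39, -107, -51, -51, -72  ⇒  2A = -344, A = -172.
Then Σ (x_i + x_{i+1})·c_i = -2620, so x̄ = -2620 / (6·(-172)) = 655/258.

655/258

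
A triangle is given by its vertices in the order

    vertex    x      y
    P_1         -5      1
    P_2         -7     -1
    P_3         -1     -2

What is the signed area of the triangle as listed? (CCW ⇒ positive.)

Apply Gauss's area formula: 2A = Σ (x_i·y_{i+1} − x_{i+1}·y_i), indices taken mod 3.
Σ = (12) + (13) + (-11) = 14
Signed area = Σ/2 = 7 (positive ⇒ counter-clockwise traversal).

7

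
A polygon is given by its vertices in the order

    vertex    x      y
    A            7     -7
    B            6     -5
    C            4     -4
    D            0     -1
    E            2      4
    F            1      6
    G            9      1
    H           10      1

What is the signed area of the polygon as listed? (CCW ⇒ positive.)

Σ = (7) + (-4) + (-4) + (2) + (8) + (-53) + (-1) + (-77) = -122
Signed area = Σ/2 = -61 (negative ⇒ clockwise traversal).

-61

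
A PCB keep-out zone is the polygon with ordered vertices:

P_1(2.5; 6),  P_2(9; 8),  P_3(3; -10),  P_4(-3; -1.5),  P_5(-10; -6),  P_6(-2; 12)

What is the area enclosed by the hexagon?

176.75

Apply Gauss's area formula: 2A = Σ (x_i·y_{i+1} − x_{i+1}·y_i), indices taken mod 6.
Σ = (-34) + (-114) + (-34.5) + (3) + (-132) + (-42) = -353.5
Area = |Σ|/2 = 176.75.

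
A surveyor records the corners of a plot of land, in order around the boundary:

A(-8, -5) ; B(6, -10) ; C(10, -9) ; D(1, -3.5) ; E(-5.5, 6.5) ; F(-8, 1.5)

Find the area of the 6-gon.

Apply the shoelace (surveyor's) formula: 2A = Σ (x_i·y_{i+1} − x_{i+1}·y_i), indices taken mod 6.
A→B: (-8)(-10) − (6)(-5) = 110
B→C: (6)(-9) − (10)(-10) = 46
C→D: (10)(-3.5) − (1)(-9) = -26
D→E: (1)(6.5) − (-5.5)(-3.5) = -12.75
E→F: (-5.5)(1.5) − (-8)(6.5) = 43.75
F→A: (-8)(-5) − (-8)(1.5) = 52
Σ = 213
Area = |Σ|/2 = 106.5.

106.5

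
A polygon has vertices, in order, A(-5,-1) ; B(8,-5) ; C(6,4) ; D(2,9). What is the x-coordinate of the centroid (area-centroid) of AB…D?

Apply Gauss's area formula. First the cross-terms c_i = x_i·y_{i+1} − x_{i+1}·y_i:
  33, 62, 46, 43  ⇒  2A = 184, A = 92.
Then Σ (x_i + x_{i+1})·c_i = 1206, so x̄ = 1206 / (6·92) = 201/92.

201/92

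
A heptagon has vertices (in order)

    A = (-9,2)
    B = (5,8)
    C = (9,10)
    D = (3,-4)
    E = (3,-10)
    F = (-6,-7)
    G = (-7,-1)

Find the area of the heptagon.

167.5

Apply the shoelace (surveyor's) formula: 2A = Σ (x_i·y_{i+1} − x_{i+1}·y_i), indices taken mod 7.
Σ = (-82) + (-22) + (-66) + (-18) + (-81) + (-43) + (-23) = -335
Area = |Σ|/2 = 167.5.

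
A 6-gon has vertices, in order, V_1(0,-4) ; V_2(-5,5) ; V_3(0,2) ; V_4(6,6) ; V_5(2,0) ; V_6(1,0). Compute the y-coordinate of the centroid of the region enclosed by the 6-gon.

121/87

Apply the shoelace (surveyor's) formula. First the cross-terms c_i = x_i·y_{i+1} − x_{i+1}·y_i:
  -20, -10, -12, -12, 0, -4  ⇒  2A = -58, A = -29.
Then Σ (y_i + y_{i+1})·c_i = -242, so ȳ = -242 / (6·(-29)) = 121/87.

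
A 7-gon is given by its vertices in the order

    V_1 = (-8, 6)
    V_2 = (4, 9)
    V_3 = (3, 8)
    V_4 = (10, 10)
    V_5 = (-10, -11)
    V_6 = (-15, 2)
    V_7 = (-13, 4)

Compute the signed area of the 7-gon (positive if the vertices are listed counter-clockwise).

Apply Gauss's area formula: 2A = Σ (x_i·y_{i+1} − x_{i+1}·y_i), indices taken mod 7.
Σ = (-96) + (5) + (-50) + (-10) + (-185) + (-34) + (-46) = -416
Signed area = Σ/2 = -208 (negative ⇒ clockwise traversal).

-208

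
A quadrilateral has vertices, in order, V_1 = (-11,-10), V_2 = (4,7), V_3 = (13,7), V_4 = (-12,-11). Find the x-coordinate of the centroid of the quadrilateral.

Apply the shoelace formula. First the cross-terms c_i = x_i·y_{i+1} − x_{i+1}·y_i:
  -37, -63, -59, -1  ⇒  2A = -160, A = -80.
Then Σ (x_i + x_{i+1})·c_i = -848, so x̄ = -848 / (6·(-80)) = 53/30.

53/30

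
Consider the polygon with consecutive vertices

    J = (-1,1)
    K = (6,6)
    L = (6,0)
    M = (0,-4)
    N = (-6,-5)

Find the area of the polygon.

53.5

Apply the shoelace formula: 2A = Σ (x_i·y_{i+1} − x_{i+1}·y_i), indices taken mod 5.
Σ = (-12) + (-36) + (-24) + (-24) + (-11) = -107
Area = |Σ|/2 = 53.5.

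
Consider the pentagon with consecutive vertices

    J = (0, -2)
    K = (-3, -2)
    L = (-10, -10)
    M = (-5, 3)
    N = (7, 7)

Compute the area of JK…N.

Σ = (-6) + (10) + (-80) + (-56) + (-14) = -146
Area = |Σ|/2 = 73.

73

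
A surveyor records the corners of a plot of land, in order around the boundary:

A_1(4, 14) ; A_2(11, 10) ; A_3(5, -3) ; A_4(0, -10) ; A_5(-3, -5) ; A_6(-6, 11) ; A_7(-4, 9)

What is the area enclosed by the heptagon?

Apply the surveyor's formula: 2A = Σ (x_i·y_{i+1} − x_{i+1}·y_i), indices taken mod 7.
A_1→A_2: (4)(10) − (11)(14) = -114
A_2→A_3: (11)(-3) − (5)(10) = -83
A_3→A_4: (5)(-10) − (0)(-3) = -50
A_4→A_5: (0)(-5) − (-3)(-10) = -30
A_5→A_6: (-3)(11) − (-6)(-5) = -63
A_6→A_7: (-6)(9) − (-4)(11) = -10
A_7→A_1: (-4)(14) − (4)(9) = -92
Σ = -442
Area = |Σ|/2 = 221.

221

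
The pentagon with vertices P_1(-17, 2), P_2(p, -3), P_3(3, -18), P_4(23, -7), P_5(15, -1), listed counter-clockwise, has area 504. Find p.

-23

The doubled signed area Σ (x_i y_{i+1} − x_{i+1} y_i) is linear in p.
With p=0 it equals 548; the coefficient of p is -20 (from the two edges through P_2).
So -20·p + 548 = 2·504 = 1008 ⇒ p = -23.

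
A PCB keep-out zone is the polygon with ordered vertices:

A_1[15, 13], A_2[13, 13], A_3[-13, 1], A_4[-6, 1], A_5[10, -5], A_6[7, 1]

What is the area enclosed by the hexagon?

171

Cross-terms: 26, 182, -7, 20, 45, 76  ⇒  Σ = 342
Area = |Σ|/2 = 171.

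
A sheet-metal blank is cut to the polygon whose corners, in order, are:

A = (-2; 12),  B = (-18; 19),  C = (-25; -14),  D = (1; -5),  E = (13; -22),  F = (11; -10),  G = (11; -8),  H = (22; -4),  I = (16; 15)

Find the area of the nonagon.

984.5

Apply Gauss's area formula: 2A = Σ (x_i·y_{i+1} − x_{i+1}·y_i), indices taken mod 9.
A→B: (-2)(19) − (-18)(12) = 178
B→C: (-18)(-14) − (-25)(19) = 727
C→D: (-25)(-5) − (1)(-14) = 139
D→E: (1)(-22) − (13)(-5) = 43
E→F: (13)(-10) − (11)(-22) = 112
F→G: (11)(-8) − (11)(-10) = 22
G→H: (11)(-4) − (22)(-8) = 132
H→I: (22)(15) − (16)(-4) = 394
I→A: (16)(12) − (-2)(15) = 222
Σ = 1969
Area = |Σ|/2 = 984.5.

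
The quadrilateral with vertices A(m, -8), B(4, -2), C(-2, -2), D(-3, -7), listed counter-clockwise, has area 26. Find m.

0

The doubled signed area Σ (x_i y_{i+1} − x_{i+1} y_i) is linear in m.
With m=0 it equals 52; the coefficient of m is 5 (from the two edges through A).
So 5·m + 52 = 2·26 = 52 ⇒ m = 0.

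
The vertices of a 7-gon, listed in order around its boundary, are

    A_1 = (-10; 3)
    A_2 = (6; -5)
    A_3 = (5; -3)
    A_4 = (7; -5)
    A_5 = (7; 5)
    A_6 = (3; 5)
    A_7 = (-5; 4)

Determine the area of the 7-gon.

93.5

Cross-terms: 32, 7, -4, 70, 20, 37, 25  ⇒  Σ = 187
Area = |Σ|/2 = 93.5.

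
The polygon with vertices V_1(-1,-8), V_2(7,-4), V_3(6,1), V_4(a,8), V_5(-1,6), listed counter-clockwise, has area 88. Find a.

Write out the shoelace sum; only the two edges meeting at V_4 involve a:
2·Area = [(6·8 − a·1) + (a·6 − (-1)·8)] + 105
       = 5·a + 161 = 176
⇒ a = 3.

3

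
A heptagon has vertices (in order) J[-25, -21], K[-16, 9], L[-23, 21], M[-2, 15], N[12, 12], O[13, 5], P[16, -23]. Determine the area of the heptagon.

Apply the shoelace formula: 2A = Σ (x_i·y_{i+1} − x_{i+1}·y_i), indices taken mod 7.
Σ = (-561) + (-129) + (-303) + (-204) + (-96) + (-379) + (-911) = -2583
Area = |Σ|/2 = 1291.5.

1291.5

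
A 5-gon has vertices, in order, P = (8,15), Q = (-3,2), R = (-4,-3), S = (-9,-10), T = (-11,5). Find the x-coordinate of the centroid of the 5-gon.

-1244/269

Apply the shoelace (surveyor's) formula. First the cross-terms c_i = x_i·y_{i+1} − x_{i+1}·y_i:
  61, 17, 13, -155, -205  ⇒  2A = -269, A = -134.5.
Then Σ (x_i + x_{i+1})·c_i = 3732, so x̄ = 3732 / (6·(-134.5)) = -1244/269.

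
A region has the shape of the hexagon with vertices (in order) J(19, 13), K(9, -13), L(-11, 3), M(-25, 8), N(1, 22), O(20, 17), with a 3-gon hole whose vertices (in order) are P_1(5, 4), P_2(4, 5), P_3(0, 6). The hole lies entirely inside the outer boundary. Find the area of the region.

Outer boundary:
Apply the shoelace formula: 2A = Σ (x_i·y_{i+1} − x_{i+1}·y_i), indices taken mod 6.
Σ = (-364) + (-116) + (-13) + (-558) + (-423) + (-63) = -1537
Area = |Σ|/2 = 768.5.
Hole:
Σ = (9) + (24) + (-30) = 3
Area = |Σ|/2 = 1.5.
Net area = 768.5 − 1.5 = 767.

767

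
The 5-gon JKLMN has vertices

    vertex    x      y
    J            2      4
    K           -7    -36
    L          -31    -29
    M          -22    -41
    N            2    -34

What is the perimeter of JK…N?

144

|JK| = √((-9)² + (-40)²) = √1681 = 41
|KL| = √((-24)² + (7)²) = √625 = 25
|LM| = √((9)² + (-12)²) = √225 = 15
|MN| = √((24)² + (7)²) = √625 = 25
|NJ| = √((0)² + (38)²) = √1444 = 38
Perimeter = 41 + 25 + 15 + 25 + 38 = 144.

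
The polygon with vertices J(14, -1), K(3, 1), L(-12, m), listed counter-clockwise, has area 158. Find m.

-25

The doubled signed area Σ (x_i y_{i+1} − x_{i+1} y_i) is linear in m.
With m=0 it equals 41; the coefficient of m is -11 (from the two edges through L).
So -11·m + 41 = 2·158 = 316 ⇒ m = -25.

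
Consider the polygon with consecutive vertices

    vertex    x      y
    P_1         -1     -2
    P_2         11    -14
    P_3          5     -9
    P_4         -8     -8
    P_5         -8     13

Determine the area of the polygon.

122

P_1→P_2: (-1)(-14) − (11)(-2) = 36
P_2→P_3: (11)(-9) − (5)(-14) = -29
P_3→P_4: (5)(-8) − (-8)(-9) = -112
P_4→P_5: (-8)(13) − (-8)(-8) = -168
P_5→P_1: (-8)(-2) − (-1)(13) = 29
Σ = -244
Area = |Σ|/2 = 122.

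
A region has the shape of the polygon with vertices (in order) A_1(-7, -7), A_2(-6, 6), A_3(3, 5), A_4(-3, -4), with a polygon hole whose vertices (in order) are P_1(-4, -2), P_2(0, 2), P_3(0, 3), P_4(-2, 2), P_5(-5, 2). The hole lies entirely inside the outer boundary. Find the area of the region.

Outer boundary:
Apply the shoelace (surveyor's) formula: 2A = Σ (x_i·y_{i+1} − x_{i+1}·y_i), indices taken mod 4.
A_1→A_2: (-7)(6) − (-6)(-7) = -84
A_2→A_3: (-6)(5) − (3)(6) = -48
A_3→A_4: (3)(-4) − (-3)(5) = 3
A_4→A_1: (-3)(-7) − (-7)(-4) = -7
Σ = -136
Area = |Σ|/2 = 68.
Hole:
Apply the shoelace formula: 2A = Σ (x_i·y_{i+1} − x_{i+1}·y_i), indices taken mod 5.
Cross-terms: -8, 0, 6, 6, 18  ⇒  Σ = 22
Area = |Σ|/2 = 11.
Net area = 68 − 11 = 57.

57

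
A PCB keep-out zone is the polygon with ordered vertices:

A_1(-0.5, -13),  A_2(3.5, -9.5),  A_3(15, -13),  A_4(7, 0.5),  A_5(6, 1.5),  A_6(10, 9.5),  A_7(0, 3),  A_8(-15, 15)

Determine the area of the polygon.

286.375

A_1→A_2: (-0.5)(-9.5) − (3.5)(-13) = 50.25
A_2→A_3: (3.5)(-13) − (15)(-9.5) = 97
A_3→A_4: (15)(0.5) − (7)(-13) = 98.5
A_4→A_5: (7)(1.5) − (6)(0.5) = 7.5
A_5→A_6: (6)(9.5) − (10)(1.5) = 42
A_6→A_7: (10)(3) − (0)(9.5) = 30
A_7→A_8: (0)(15) − (-15)(3) = 45
A_8→A_1: (-15)(-13) − (-0.5)(15) = 202.5
Σ = 572.75
Area = |Σ|/2 = 286.375.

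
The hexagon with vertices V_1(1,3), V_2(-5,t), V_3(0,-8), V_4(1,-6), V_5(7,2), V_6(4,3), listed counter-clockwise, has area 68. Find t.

Write out the shoelace sum; only the two edges meeting at V_2 involve t:
2·Area = [(1·t − (-5)·3) + ((-5)·(-8) − 0·t)] + 74
       = 1·t + 129 = 136
⇒ t = 7.

7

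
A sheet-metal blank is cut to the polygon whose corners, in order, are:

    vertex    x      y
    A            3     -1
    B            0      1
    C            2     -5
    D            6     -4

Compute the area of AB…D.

A→B: (3)(1) − (0)(-1) = 3
B→C: (0)(-5) − (2)(1) = -2
C→D: (2)(-4) − (6)(-5) = 22
D→A: (6)(-1) − (3)(-4) = 6
Σ = 29
Area = |Σ|/2 = 14.5.

14.5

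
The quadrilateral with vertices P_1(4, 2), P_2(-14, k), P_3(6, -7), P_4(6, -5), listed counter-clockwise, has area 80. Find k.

The doubled signed area Σ (x_i y_{i+1} − x_{i+1} y_i) is linear in k.
With k=0 it equals 170; the coefficient of k is -2 (from the two edges through P_2).
So -2·k + 170 = 2·80 = 160 ⇒ k = 5.

5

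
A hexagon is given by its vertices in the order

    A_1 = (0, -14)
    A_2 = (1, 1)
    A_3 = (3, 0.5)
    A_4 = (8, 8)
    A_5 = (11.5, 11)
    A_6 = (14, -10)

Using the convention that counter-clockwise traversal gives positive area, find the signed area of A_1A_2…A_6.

Σ = (14) + (-2.5) + (20) + (-4) + (-269) + (-196) = -437.5
Signed area = Σ/2 = -218.75 (negative ⇒ clockwise traversal).

-218.75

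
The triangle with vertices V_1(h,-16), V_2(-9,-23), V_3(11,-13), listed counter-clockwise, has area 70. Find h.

The doubled signed area Σ (x_i y_{i+1} − x_{i+1} y_i) is linear in h.
With h=0 it equals 50; the coefficient of h is -10 (from the two edges through V_1).
So -10·h + 50 = 2·70 = 140 ⇒ h = -9.

-9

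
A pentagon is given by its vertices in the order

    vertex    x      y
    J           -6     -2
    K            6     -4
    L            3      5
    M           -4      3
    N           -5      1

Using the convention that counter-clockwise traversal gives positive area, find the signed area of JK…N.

67

J→K: (-6)(-4) − (6)(-2) = 36
K→L: (6)(5) − (3)(-4) = 42
L→M: (3)(3) − (-4)(5) = 29
M→N: (-4)(1) − (-5)(3) = 11
N→J: (-5)(-2) − (-6)(1) = 16
Σ = 134
Signed area = Σ/2 = 67 (positive ⇒ counter-clockwise traversal).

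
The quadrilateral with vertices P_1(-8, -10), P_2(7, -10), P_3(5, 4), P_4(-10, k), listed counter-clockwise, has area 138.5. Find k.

The doubled signed area Σ (x_i y_{i+1} − x_{i+1} y_i) is linear in k.
With k=0 it equals 368; the coefficient of k is 13 (from the two edges through P_4).
So 13·k + 368 = 2·138.5 = 277 ⇒ k = -7.

-7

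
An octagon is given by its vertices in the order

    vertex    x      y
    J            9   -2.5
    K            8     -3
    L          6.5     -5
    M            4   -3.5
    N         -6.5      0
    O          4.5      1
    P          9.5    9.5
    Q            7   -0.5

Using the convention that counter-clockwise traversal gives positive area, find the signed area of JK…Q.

-55.25

J→K: (9)(-3) − (8)(-2.5) = -7
K→L: (8)(-5) − (6.5)(-3) = -20.5
L→M: (6.5)(-3.5) − (4)(-5) = -2.75
M→N: (4)(0) − (-6.5)(-3.5) = -22.75
N→O: (-6.5)(1) − (4.5)(0) = -6.5
O→P: (4.5)(9.5) − (9.5)(1) = 33.25
P→Q: (9.5)(-0.5) − (7)(9.5) = -71.25
Q→J: (7)(-2.5) − (9)(-0.5) = -13
Σ = -110.5
Signed area = Σ/2 = -55.25 (negative ⇒ clockwise traversal).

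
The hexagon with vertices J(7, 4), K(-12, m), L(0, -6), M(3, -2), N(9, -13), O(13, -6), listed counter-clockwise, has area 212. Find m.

The doubled signed area Σ (x_i y_{i+1} − x_{i+1} y_i) is linear in m.
With m=0 it equals 326; the coefficient of m is 7 (from the two edges through K).
So 7·m + 326 = 2·212 = 424 ⇒ m = 14.

14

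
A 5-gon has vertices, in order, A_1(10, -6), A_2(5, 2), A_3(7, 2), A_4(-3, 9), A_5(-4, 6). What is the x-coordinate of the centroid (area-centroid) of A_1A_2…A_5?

212/97

Apply the shoelace (surveyor's) formula. First the cross-terms c_i = x_i·y_{i+1} − x_{i+1}·y_i:
  50, -4, 69, 18, -36  ⇒  2A = 97, A = 48.5.
Then Σ (x_i + x_{i+1})·c_i = 636, so x̄ = 636 / (6·48.5) = 212/97.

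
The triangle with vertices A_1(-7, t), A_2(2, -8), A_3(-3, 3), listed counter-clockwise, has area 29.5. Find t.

The doubled signed area Σ (x_i y_{i+1} − x_{i+1} y_i) is linear in t.
With t=0 it equals 59; the coefficient of t is -5 (from the two edges through A_1).
So -5·t + 59 = 2·29.5 = 59 ⇒ t = 0.

0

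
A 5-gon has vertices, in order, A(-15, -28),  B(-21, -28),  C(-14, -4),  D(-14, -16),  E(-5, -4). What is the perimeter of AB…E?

84

|AB| = √((-6)² + (0)²) = √36 = 6
|BC| = √((7)² + (24)²) = √625 = 25
|CD| = √((0)² + (-12)²) = √144 = 12
|DE| = √((9)² + (12)²) = √225 = 15
|EA| = √((-10)² + (-24)²) = √676 = 26
Perimeter = 6 + 25 + 12 + 15 + 26 = 84.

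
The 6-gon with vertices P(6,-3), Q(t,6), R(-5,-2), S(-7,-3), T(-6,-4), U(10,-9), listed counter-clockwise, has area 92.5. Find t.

-10

The doubled signed area Σ (x_i y_{i+1} − x_{i+1} y_i) is linear in t.
With t=0 it equals 195; the coefficient of t is 1 (from the two edges through Q).
So 1·t + 195 = 2·92.5 = 185 ⇒ t = -10.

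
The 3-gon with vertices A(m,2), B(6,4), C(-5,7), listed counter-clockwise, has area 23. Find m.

-2

The doubled signed area Σ (x_i y_{i+1} − x_{i+1} y_i) is linear in m.
With m=0 it equals 40; the coefficient of m is -3 (from the two edges through A).
So -3·m + 40 = 2·23 = 46 ⇒ m = -2.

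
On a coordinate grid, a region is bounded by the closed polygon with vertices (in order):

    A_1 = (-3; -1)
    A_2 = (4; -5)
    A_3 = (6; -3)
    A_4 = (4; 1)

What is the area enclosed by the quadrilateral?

27

Apply the shoelace (surveyor's) formula: 2A = Σ (x_i·y_{i+1} − x_{i+1}·y_i), indices taken mod 4.
Σ = (19) + (18) + (18) + (-1) = 54
Area = |Σ|/2 = 27.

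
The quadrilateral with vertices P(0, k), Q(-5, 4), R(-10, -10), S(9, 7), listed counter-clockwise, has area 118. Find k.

9

The doubled signed area Σ (x_i y_{i+1} − x_{i+1} y_i) is linear in k.
With k=0 it equals 110; the coefficient of k is 14 (from the two edges through P).
So 14·k + 110 = 2·118 = 236 ⇒ k = 9.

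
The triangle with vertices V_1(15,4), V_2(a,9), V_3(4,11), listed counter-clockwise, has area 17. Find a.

Write out the shoelace sum; only the two edges meeting at V_2 involve a:
2·Area = [(15·9 − a·4) + (a·11 − 4·9)] + -149
       = 7·a + -50 = 34
⇒ a = 12.

12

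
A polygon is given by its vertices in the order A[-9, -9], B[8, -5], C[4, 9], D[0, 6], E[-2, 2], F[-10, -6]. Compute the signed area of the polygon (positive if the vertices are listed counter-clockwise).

156.5

Cross-terms: 117, 92, 24, 12, 32, 36  ⇒  Σ = 313
Signed area = Σ/2 = 156.5 (positive ⇒ counter-clockwise traversal).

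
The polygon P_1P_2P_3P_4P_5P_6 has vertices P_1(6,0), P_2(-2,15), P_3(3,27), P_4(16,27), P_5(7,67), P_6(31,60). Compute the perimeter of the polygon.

|P_1P_2| = √((-8)² + (15)²) = √289 = 17
|P_2P_3| = √((5)² + (12)²) = √169 = 13
|P_3P_4| = √((13)² + (0)²) = √169 = 13
|P_4P_5| = √((-9)² + (40)²) = √1681 = 41
|P_5P_6| = √((24)² + (-7)²) = √625 = 25
|P_6P_1| = √((-25)² + (-60)²) = √4225 = 65
Perimeter = 17 + 13 + 13 + 41 + 25 + 65 = 174.

174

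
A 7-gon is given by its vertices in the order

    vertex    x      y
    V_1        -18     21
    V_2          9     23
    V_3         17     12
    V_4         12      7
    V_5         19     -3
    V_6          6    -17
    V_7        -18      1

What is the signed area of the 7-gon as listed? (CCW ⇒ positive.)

-1022.5

Apply the shoelace formula: 2A = Σ (x_i·y_{i+1} − x_{i+1}·y_i), indices taken mod 7.
Cross-terms: -603, -283, -25, -169, -305, -300, -360  ⇒  Σ = -2045
Signed area = Σ/2 = -1022.5 (negative ⇒ clockwise traversal).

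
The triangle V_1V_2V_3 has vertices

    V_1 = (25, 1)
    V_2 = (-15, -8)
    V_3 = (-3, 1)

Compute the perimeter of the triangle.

|V_1V_2| = √((-40)² + (-9)²) = √1681 = 41
|V_2V_3| = √((12)² + (9)²) = √225 = 15
|V_3V_1| = √((28)² + (0)²) = √784 = 28
Perimeter = 41 + 15 + 28 = 84.

84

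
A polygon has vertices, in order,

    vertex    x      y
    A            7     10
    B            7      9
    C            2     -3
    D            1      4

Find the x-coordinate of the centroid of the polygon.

Apply the surveyor's formula. First the cross-terms c_i = x_i·y_{i+1} − x_{i+1}·y_i:
  -7, -39, 11, -18  ⇒  2A = -53, A = -26.5.
Then Σ (x_i + x_{i+1})·c_i = -560, so x̄ = -560 / (6·(-26.5)) = 560/159.

560/159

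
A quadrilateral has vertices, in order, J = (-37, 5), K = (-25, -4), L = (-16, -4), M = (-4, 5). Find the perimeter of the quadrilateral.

72

|JK| = √((12)² + (-9)²) = √225 = 15
|KL| = √((9)² + (0)²) = √81 = 9
|LM| = √((12)² + (9)²) = √225 = 15
|MJ| = √((-33)² + (0)²) = √1089 = 33
Perimeter = 15 + 9 + 15 + 33 = 72.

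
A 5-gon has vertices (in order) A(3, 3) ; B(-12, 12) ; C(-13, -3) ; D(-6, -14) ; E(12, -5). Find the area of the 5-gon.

338.5

Apply the shoelace (surveyor's) formula: 2A = Σ (x_i·y_{i+1} − x_{i+1}·y_i), indices taken mod 5.
Σ = (72) + (192) + (164) + (198) + (51) = 677
Area = |Σ|/2 = 338.5.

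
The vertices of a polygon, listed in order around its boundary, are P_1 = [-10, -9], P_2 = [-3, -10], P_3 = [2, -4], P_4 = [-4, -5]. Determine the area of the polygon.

Apply the shoelace formula: 2A = Σ (x_i·y_{i+1} − x_{i+1}·y_i), indices taken mod 4.
Σ = (73) + (32) + (-26) + (-14) = 65
Area = |Σ|/2 = 32.5.

32.5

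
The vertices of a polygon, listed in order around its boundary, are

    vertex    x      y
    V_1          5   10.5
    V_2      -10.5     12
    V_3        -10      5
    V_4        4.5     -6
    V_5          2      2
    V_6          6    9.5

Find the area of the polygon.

159.375

Apply the shoelace formula: 2A = Σ (x_i·y_{i+1} − x_{i+1}·y_i), indices taken mod 6.
V_1→V_2: (5)(12) − (-10.5)(10.5) = 170.25
V_2→V_3: (-10.5)(5) − (-10)(12) = 67.5
V_3→V_4: (-10)(-6) − (4.5)(5) = 37.5
V_4→V_5: (4.5)(2) − (2)(-6) = 21
V_5→V_6: (2)(9.5) − (6)(2) = 7
V_6→V_1: (6)(10.5) − (5)(9.5) = 15.5
Σ = 318.75
Area = |Σ|/2 = 159.375.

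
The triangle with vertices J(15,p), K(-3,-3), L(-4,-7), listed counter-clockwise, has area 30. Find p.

9

Write out the shoelace sum; only the two edges meeting at J involve p:
2·Area = [((-4)·p − 15·(-7)) + (15·(-3) − (-3)·p)] + 9
       = -1·p + 69 = 60
⇒ p = 9.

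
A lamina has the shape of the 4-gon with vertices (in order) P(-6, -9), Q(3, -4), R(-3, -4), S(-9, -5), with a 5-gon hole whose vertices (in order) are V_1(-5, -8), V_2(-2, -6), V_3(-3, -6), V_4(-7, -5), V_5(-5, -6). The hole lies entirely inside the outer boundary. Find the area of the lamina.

24.5

Outer boundary:
Apply the shoelace (surveyor's) formula: 2A = Σ (x_i·y_{i+1} − x_{i+1}·y_i), indices taken mod 4.
P→Q: (-6)(-4) − (3)(-9) = 51
Q→R: (3)(-4) − (-3)(-4) = -24
R→S: (-3)(-5) − (-9)(-4) = -21
S→P: (-9)(-9) − (-6)(-5) = 51
Σ = 57
Area = |Σ|/2 = 28.5.
Hole:
Apply Gauss's area formula: 2A = Σ (x_i·y_{i+1} − x_{i+1}·y_i), indices taken mod 5.
Σ = (14) + (-6) + (-27) + (17) + (10) = 8
Area = |Σ|/2 = 4.
Net area = 28.5 − 4 = 24.5.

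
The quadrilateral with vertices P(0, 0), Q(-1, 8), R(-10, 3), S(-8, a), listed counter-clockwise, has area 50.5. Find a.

0

Write out the shoelace sum; only the two edges meeting at S involve a:
2·Area = [((-10)·a − (-8)·3) + ((-8)·0 − 0·a)] + 77
       = -10·a + 101 = 101
⇒ a = 0.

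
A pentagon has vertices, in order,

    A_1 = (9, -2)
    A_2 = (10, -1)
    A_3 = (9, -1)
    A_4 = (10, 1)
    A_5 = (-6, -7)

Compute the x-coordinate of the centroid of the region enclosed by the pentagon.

Apply Gauss's area formula. First the cross-terms c_i = x_i·y_{i+1} − x_{i+1}·y_i:
  11, -1, 19, -64, 75  ⇒  2A = 40, A = 20.
Then Σ (x_i + x_{i+1})·c_i = 520, so x̄ = 520 / (6·20) = 13/3.

13/3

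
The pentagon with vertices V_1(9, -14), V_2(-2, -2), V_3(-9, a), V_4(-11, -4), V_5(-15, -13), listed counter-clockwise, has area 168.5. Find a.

-5

Write out the shoelace sum; only the two edges meeting at V_3 involve a:
2·Area = [((-2)·a − (-9)·(-2)) + ((-9)·(-4) − (-11)·a)] + 364
       = 9·a + 382 = 337
⇒ a = -5.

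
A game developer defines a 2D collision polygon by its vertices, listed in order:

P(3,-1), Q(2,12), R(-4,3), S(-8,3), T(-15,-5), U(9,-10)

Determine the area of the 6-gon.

Apply Gauss's area formula: 2A = Σ (x_i·y_{i+1} − x_{i+1}·y_i), indices taken mod 6.
Cross-terms: 38, 54, 12, 85, 195, 21  ⇒  Σ = 405
Area = |Σ|/2 = 202.5.

202.5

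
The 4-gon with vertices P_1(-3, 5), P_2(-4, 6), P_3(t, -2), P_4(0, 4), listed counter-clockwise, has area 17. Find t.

-6

The doubled signed area Σ (x_i y_{i+1} − x_{i+1} y_i) is linear in t.
With t=0 it equals 22; the coefficient of t is -2 (from the two edges through P_3).
So -2·t + 22 = 2·17 = 34 ⇒ t = -6.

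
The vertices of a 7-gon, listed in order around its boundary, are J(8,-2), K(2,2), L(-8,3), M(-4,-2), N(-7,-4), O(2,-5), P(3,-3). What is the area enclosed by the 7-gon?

71

Apply the surveyor's formula: 2A = Σ (x_i·y_{i+1} − x_{i+1}·y_i), indices taken mod 7.
Σ = (20) + (22) + (28) + (2) + (43) + (9) + (18) = 142
Area = |Σ|/2 = 71.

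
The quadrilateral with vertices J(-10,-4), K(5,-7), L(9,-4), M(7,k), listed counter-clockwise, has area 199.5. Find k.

14

Write out the shoelace sum; only the two edges meeting at M involve k:
2·Area = [(9·k − 7·(-4)) + (7·(-4) − (-10)·k)] + 133
       = 19·k + 133 = 399
⇒ k = 14.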